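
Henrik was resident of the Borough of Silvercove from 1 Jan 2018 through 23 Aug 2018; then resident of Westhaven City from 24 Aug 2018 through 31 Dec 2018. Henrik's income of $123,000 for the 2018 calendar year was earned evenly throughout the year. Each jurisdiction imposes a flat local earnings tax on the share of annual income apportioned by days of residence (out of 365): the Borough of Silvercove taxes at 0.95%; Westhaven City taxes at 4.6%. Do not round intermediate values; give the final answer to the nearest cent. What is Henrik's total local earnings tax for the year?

$2,767.50

The Borough of Silvercove, 1 Jan – 23 Aug 2018: 235 days → $123,000 × 0.95% × 235/365 = $752.3219
Westhaven City, 24 Aug – 31 Dec 2018: 130 days → $123,000 × 4.6% × 130/365 = $2,015.1781
Total = $2,767.5000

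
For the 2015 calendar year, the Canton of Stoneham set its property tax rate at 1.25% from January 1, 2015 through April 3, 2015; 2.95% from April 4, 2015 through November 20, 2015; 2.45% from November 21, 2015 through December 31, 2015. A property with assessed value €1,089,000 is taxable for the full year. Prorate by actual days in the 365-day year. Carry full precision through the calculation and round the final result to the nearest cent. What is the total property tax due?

€26,796.86

January 1 – April 3, 2015: 93 days at 1.25% → €1,089,000 × 1.25% × 93/365 = €3,468.3904
April 4 – November 20, 2015: 231 days at 2.95% → €1,089,000 × 2.95% × 231/365 = €20,331.4808
November 21 – December 31, 2015: 41 days at 2.45% → €1,089,000 × 2.45% × 41/365 = €2,996.9877
Total = €26,796.8589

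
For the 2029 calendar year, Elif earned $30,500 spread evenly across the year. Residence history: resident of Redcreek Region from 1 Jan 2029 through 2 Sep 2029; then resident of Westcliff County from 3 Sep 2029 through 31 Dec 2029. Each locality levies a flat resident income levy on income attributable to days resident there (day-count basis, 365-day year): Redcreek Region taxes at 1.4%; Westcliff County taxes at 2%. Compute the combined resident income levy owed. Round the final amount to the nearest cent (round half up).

$487.16

Redcreek Region, 1 Jan – 2 Sep 2029: 245 days → $30,500 × 1.4% × 245/365 = $286.6164
Westcliff County, 3 Sep – 31 Dec 2029: 120 days → $30,500 × 2% × 120/365 = $200.5479
Total = $487.1644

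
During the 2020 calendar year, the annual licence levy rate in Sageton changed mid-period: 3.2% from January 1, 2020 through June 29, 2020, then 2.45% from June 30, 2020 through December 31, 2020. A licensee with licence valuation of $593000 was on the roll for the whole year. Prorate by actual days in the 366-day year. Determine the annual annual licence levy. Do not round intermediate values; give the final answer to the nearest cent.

$16727.95

January 1 – June 29, 2020: 181 days at 3.2% → $593000 × 3.2% × 181/366 = $9384.3060
June 30 – December 31, 2020: 185 days at 2.45% → $593000 × 2.45% × 185/366 = $7343.6407
Total = $16727.9467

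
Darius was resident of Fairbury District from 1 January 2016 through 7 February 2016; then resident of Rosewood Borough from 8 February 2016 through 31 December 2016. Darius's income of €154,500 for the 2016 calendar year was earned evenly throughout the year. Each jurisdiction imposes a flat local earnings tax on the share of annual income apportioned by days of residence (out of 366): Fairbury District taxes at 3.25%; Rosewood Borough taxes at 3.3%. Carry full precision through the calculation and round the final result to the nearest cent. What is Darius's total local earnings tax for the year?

Fairbury District, 1 January – 7 February 2016: 38 days → €154,500 × 3.25% × 38/366 = €521.3320
Rosewood Borough, 8 February – 31 December 2016: 328 days → €154,500 × 3.3% × 328/366 = €4,569.1475
Total = €5,090.4795

€5,090.48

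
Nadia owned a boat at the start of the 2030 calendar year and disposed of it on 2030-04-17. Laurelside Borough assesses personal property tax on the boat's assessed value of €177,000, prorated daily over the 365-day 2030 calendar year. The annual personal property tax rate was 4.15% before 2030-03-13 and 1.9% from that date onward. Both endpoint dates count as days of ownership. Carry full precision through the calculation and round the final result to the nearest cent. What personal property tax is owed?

€1,760.54

2030-01-01 to 2030-03-12: 71 days at 4.15% → €177,000 × 4.15% × 71/365 = €1,428.8507
2030-03-13 to 2030-04-17: 36 days at 1.9% → €177,000 × 1.9% × 36/365 = €331.6932
Total = €1,760.5438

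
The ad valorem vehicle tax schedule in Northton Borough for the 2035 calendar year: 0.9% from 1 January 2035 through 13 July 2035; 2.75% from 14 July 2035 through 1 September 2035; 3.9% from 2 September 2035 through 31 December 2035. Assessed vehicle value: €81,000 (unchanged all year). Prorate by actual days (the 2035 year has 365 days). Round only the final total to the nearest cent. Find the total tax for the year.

1 January – 13 July 2035: 194 days at 0.9% → €81,000 × 0.9% × 194/365 = €387.4685
14 July – 1 September 2035: 50 days at 2.75% → €81,000 × 2.75% × 50/365 = €305.1370
2 September – 31 December 2035: 121 days at 3.9% → €81,000 × 3.9% × 121/365 = €1,047.2301
Total = €1,739.8356

€1,739.84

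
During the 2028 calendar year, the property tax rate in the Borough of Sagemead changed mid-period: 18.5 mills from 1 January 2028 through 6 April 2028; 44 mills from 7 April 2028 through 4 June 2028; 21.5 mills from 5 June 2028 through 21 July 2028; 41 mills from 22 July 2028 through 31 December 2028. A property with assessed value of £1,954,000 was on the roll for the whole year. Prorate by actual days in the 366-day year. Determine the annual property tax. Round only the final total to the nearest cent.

1 January – 6 April 2028: 97 days at 18.5 mills → £1,954,000 × 1.85% × 97/366 = £9,580.4727
7 April – 4 June 2028: 59 days at 44 mills → £1,954,000 × 4.4% × 59/366 = £13,859.5191
5 June – 21 July 2028: 47 days at 21.5 mills → £1,954,000 × 2.15% × 47/366 = £5,394.8552
22 July – 31 December 2028: 163 days at 41 mills → £1,954,000 × 4.1% × 163/366 = £35,679.1858
Total = £64,514.0328

£64,514.03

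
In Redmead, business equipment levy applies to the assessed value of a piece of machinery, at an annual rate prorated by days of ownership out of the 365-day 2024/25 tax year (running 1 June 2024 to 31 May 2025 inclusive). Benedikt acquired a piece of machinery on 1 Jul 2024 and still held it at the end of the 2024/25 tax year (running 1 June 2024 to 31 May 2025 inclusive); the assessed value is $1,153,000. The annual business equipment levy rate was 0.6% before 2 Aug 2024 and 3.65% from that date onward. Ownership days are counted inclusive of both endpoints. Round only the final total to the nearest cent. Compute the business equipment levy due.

1 Jul – 1 Aug 2024: 32 days at 0.6% → $1,153,000 × 0.6% × 32/365 = $606.5096
2 Aug 2024 – 31 May 2025: 303 days at 3.65% → $1,153,000 × 3.65% × 303/365 = $34,935.9000
Total = $35,542.4096

$35,542.41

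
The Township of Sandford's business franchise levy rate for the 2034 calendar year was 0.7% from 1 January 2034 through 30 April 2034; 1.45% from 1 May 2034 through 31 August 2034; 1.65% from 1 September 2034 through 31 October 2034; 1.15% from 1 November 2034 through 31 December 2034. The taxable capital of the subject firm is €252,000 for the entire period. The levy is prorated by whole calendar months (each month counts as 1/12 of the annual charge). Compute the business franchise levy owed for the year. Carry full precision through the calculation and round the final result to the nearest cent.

€2,982.00

1 January – 30 April 2034: 4 months at 0.7% → €252,000 × 0.7% × 4/12 = €588.0000
1 May – 31 August 2034: 4 months at 1.45% → €252,000 × 1.45% × 4/12 = €1,218.0000
1 September – 31 October 2034: 2 months at 1.65% → €252,000 × 1.65% × 2/12 = €693.0000
1 November – 31 December 2034: 2 months at 1.15% → €252,000 × 1.15% × 2/12 = €483.0000
Total = €2,982.0000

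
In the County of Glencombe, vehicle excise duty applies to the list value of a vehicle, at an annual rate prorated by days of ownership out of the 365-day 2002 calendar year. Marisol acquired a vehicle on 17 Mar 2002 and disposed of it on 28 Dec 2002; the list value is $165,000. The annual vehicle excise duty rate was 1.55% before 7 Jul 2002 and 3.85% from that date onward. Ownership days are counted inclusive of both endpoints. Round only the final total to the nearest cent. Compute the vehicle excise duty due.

17 Mar – 6 Jul 2002: 112 days at 1.55% → $165,000 × 1.55% × 112/365 = $784.7671
7 Jul – 28 Dec 2002: 175 days at 3.85% → $165,000 × 3.85% × 175/365 = $3,045.7192
Total = $3,830.4863

$3,830.49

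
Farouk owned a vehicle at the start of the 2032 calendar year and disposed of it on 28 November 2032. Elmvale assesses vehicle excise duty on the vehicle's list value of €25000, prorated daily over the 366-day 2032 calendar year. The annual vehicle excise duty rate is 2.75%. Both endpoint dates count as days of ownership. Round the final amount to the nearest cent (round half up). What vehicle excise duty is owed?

Days held (1 January – 28 November 2032): 333 out of 366
Tax = €25000 × 2.75% × 333/366 = €625.5123

€625.51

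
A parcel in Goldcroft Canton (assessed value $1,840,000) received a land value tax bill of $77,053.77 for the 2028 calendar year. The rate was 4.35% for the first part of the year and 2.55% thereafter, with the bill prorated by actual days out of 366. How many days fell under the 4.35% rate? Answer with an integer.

333 days

Let d = days at the first rate; then 366 − d days at the second rate.
$1,840,000 × [4.35%·d + 2.55%·(366−d)] / 366 = $77,053.77
Solving gives d = 333, so the new rate took effect on 29 November 2028.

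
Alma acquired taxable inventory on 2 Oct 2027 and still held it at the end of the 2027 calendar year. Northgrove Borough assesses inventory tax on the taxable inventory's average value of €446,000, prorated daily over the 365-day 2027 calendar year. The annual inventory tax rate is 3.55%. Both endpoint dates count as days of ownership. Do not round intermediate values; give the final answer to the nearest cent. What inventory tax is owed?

Days held (2 Oct – 31 Dec 2027): 91 out of 365
Tax = €446,000 × 3.55% × 91/365 = €3,947.4055

€3,947.41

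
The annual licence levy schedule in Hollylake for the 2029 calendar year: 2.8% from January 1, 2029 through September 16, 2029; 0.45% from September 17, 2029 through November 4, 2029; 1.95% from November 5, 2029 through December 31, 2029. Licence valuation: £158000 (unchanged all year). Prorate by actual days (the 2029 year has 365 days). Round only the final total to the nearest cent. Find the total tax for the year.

£3715.81

January 1 – September 16, 2029: 259 days at 2.8% → £158000 × 2.8% × 259/365 = £3139.2219
September 17 – November 4, 2029: 49 days at 0.45% → £158000 × 0.45% × 49/365 = £95.4493
November 5 – December 31, 2029: 57 days at 1.95% → £158000 × 1.95% × 57/365 = £481.1425
Total = £3715.8137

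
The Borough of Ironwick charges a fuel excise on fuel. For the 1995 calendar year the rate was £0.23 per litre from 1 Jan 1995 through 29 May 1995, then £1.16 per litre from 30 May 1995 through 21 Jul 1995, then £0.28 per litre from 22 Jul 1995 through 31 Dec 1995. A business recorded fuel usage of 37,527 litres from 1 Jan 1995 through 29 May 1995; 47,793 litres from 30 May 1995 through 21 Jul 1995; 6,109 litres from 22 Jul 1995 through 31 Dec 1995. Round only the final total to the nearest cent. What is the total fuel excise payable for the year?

1 Jan – 29 May 1995: 37,527 litres at £0.23/litre → £8,631.21
30 May – 21 Jul 1995: 47,793 litres at £1.16/litre → £55,439.88
22 Jul – 31 Dec 1995: 6,109 litres at £0.28/litre → £1,710.52

£65,781.61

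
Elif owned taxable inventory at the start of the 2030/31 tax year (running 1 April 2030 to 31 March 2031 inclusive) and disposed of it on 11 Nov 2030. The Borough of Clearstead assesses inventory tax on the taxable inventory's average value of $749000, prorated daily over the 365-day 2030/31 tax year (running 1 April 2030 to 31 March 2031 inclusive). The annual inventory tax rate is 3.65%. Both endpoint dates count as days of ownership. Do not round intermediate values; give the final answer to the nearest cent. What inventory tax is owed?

Days held (1 Apr – 11 Nov 2030): 225 out of 365
Tax = $749000 × 3.65% × 225/365 = $16852.5000

$16852.50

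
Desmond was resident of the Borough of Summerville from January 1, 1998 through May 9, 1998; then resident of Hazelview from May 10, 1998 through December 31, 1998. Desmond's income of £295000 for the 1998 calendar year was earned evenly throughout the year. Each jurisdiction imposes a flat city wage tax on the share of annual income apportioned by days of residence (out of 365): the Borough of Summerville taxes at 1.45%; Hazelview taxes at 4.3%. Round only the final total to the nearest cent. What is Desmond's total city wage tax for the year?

£9713.58

The Borough of Summerville, January 1 – May 9, 1998: 129 days → £295000 × 1.45% × 129/365 = £1511.7740
Hazelview, May 10 – December 31, 1998: 236 days → £295000 × 4.3% × 236/365 = £8201.8082
Total = £9713.5822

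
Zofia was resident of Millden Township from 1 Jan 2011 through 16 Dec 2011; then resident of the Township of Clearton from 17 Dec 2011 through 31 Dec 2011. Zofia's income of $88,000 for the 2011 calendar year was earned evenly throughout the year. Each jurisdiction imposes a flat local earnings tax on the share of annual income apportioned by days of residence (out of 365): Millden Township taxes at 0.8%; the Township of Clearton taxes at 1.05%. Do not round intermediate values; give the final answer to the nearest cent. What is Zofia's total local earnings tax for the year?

$713.04

Millden Township, 1 Jan – 16 Dec 2011: 350 days → $88,000 × 0.8% × 350/365 = $675.0685
The Township of Clearton, 17 Dec – 31 Dec 2011: 15 days → $88,000 × 1.05% × 15/365 = $37.9726
Total = $713.0411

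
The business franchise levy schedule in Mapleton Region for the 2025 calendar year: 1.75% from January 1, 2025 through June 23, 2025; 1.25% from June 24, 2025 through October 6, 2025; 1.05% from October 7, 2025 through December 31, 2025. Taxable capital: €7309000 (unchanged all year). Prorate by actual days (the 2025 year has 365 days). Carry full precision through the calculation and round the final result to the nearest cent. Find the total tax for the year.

€105339.71

January 1 – June 23, 2025: 174 days at 1.75% → €7309000 × 1.75% × 174/365 = €60975.0822
June 24 – October 6, 2025: 105 days at 1.25% → €7309000 × 1.25% × 105/365 = €26282.3630
October 7 – December 31, 2025: 86 days at 1.05% → €7309000 × 1.05% × 86/365 = €18082.2658
Total = €105339.7110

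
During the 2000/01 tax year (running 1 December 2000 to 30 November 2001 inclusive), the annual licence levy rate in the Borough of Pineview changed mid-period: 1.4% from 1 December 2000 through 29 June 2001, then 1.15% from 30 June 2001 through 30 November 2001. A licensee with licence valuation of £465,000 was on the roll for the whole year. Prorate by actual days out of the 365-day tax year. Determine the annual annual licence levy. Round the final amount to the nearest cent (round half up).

1 December 2000 – 29 June 2001: 211 days at 1.4% → £465,000 × 1.4% × 211/365 = £3,763.3151
30 June – 30 November 2001: 154 days at 1.15% → £465,000 × 1.15% × 154/365 = £2,256.2055
Total = £6,019.5205

£6,019.52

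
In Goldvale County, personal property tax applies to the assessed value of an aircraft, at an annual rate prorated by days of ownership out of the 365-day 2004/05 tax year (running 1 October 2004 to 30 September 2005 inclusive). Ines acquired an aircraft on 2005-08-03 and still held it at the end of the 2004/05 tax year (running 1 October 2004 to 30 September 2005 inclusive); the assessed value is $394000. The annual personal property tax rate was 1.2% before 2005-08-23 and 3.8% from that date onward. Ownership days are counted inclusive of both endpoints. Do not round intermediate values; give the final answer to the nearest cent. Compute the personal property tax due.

$1858.82

2005-08-03 to 2005-08-22: 20 days at 1.2% → $394000 × 1.2% × 20/365 = $259.0685
2005-08-23 to 2005-09-30: 39 days at 3.8% → $394000 × 3.8% × 39/365 = $1599.7479
Total = $1858.8164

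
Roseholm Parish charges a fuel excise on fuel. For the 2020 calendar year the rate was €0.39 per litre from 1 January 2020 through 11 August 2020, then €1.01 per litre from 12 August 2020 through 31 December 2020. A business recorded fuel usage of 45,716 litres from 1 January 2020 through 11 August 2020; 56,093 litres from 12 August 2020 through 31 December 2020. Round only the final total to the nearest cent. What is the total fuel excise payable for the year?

1 January – 11 August 2020: 45,716 litres at €0.39/litre → €17,829.24
12 August – 31 December 2020: 56,093 litres at €1.01/litre → €56,653.93

€74,483.17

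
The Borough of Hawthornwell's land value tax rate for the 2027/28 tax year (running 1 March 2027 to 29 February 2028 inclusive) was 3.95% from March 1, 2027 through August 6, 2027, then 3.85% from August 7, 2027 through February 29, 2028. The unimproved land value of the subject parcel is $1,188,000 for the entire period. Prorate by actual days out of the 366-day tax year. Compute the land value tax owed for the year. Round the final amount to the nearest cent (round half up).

$46,254.10

March 1 – August 6, 2027: 159 days at 3.95% → $1,188,000 × 3.95% × 159/366 = $20,385.8852
August 7, 2027 – February 29, 2028: 207 days at 3.85% → $1,188,000 × 3.85% × 207/366 = $25,868.2131
Total = $46,254.0984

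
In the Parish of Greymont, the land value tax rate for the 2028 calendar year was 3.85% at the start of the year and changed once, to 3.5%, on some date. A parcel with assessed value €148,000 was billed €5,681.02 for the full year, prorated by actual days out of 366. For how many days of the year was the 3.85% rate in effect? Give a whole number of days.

Let d = days at the first rate; then 366 − d days at the second rate.
€148,000 × [3.85%·d + 3.5%·(366−d)] / 366 = €5,681.02
Solving gives d = 354, so the new rate took effect on 20 December 2028.

354 days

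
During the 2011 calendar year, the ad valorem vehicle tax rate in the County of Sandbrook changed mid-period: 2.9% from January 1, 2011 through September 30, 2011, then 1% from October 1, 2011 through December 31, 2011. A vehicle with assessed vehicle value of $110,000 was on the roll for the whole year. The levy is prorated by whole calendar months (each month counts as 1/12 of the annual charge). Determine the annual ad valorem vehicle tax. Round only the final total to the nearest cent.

$2,667.50

January 1 – September 30, 2011: 9 months at 2.9% → $110,000 × 2.9% × 9/12 = $2,392.5000
October 1 – December 31, 2011: 3 months at 1% → $110,000 × 1% × 3/12 = $275.0000
Total = $2,667.5000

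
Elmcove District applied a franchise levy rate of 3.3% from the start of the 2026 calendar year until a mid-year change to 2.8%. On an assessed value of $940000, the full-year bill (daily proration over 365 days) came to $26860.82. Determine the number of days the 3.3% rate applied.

Let d = days at the first rate; then 365 − d days at the second rate.
$940000 × [3.3%·d + 2.8%·(365−d)] / 365 = $26860.82
Solving gives d = 42, so the new rate took effect on February 12, 2026.

42 days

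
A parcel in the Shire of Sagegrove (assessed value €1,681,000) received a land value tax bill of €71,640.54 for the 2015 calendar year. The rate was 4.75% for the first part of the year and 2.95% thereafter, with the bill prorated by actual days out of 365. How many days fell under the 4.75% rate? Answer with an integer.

Let d = days at the first rate; then 365 − d days at the second rate.
€1,681,000 × [4.75%·d + 2.95%·(365−d)] / 365 = €71,640.54
Solving gives d = 266, so the new rate took effect on September 24, 2015.

266 days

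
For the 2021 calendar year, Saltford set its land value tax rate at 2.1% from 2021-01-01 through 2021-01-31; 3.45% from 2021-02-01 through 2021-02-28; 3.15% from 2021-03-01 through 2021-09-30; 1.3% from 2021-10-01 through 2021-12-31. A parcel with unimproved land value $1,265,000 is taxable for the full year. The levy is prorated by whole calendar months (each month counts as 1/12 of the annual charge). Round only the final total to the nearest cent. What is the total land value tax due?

$33,206.25

2021-01-01 to 2021-01-31: 1 month at 2.1% → $1,265,000 × 2.1% × 1/12 = $2,213.7500
2021-02-01 to 2021-02-28: 1 month at 3.45% → $1,265,000 × 3.45% × 1/12 = $3,636.8750
2021-03-01 to 2021-09-30: 7 months at 3.15% → $1,265,000 × 3.15% × 7/12 = $23,244.3750
2021-10-01 to 2021-12-31: 3 months at 1.3% → $1,265,000 × 1.3% × 3/12 = $4,111.2500
Total = $33,206.2500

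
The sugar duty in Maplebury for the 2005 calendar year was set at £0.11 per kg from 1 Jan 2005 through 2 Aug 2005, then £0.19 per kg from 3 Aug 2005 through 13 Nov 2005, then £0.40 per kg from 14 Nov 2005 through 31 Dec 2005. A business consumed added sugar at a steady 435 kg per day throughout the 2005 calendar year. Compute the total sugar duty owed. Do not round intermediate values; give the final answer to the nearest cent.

1 Jan – 2 Aug 2005: 214 days × 435 kg/day = 93,090 kg at £0.11/kg → £10,239.90
3 Aug – 13 Nov 2005: 103 days × 435 kg/day = 44,805 kg at £0.19/kg → £8,512.95
14 Nov – 31 Dec 2005: 48 days × 435 kg/day = 20,880 kg at £0.40/kg → £8,352.00

£27,104.85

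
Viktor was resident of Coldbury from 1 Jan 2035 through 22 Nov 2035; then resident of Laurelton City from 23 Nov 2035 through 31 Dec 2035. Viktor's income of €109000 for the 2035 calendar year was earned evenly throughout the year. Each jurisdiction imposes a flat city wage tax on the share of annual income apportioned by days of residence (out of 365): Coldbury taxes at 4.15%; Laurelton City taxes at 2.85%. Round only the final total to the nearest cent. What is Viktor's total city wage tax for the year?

€4372.09

Coldbury, 1 Jan – 22 Nov 2035: 326 days → €109000 × 4.15% × 326/365 = €4040.1671
Laurelton City, 23 Nov – 31 Dec 2035: 39 days → €109000 × 2.85% × 39/365 = €331.9274
Total = €4372.0945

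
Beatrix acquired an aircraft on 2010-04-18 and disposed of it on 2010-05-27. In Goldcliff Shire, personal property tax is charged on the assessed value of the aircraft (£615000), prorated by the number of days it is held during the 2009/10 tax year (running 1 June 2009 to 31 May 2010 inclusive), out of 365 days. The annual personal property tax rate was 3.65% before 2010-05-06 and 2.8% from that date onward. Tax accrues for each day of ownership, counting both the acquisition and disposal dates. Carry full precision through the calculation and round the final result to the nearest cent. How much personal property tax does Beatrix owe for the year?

£2144.92

2010-04-18 to 2010-05-05: 18 days at 3.65% → £615000 × 3.65% × 18/365 = £1107.0000
2010-05-06 to 2010-05-27: 22 days at 2.8% → £615000 × 2.8% × 22/365 = £1037.9178
Total = £2144.9178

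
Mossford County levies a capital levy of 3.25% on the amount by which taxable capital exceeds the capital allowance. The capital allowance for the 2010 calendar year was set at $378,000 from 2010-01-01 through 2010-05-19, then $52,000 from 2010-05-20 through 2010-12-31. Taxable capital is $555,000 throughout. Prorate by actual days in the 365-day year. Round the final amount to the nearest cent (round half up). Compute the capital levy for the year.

$12,312.69

2010-01-01 to 2010-05-19: 139 days, exemption $378,000 → ($555,000 − $378,000) × 3.25% × 139/365 = $2,190.6781
2010-05-20 to 2010-12-31: 226 days, exemption $52,000 → ($555,000 − $52,000) × 3.25% × 226/365 = $10,122.0137
Total = $12,312.6918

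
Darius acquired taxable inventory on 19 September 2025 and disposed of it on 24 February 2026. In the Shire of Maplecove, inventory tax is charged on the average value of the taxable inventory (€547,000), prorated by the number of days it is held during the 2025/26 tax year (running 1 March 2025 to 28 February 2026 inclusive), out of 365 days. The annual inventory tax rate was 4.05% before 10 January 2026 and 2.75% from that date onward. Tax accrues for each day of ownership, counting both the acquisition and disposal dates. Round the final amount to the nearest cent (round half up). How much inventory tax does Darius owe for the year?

19 September 2025 – 9 January 2026: 113 days at 4.05% → €547,000 × 4.05% × 113/365 = €6,858.4808
10 January – 24 February 2026: 46 days at 2.75% → €547,000 × 2.75% × 46/365 = €1,895.7671
Total = €8,754.2479

€8,754.25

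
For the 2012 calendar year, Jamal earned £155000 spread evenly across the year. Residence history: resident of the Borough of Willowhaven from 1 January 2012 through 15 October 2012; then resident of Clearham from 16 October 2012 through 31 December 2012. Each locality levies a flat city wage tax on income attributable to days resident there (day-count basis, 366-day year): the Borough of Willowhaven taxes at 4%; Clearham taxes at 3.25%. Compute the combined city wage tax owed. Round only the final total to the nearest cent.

£5955.43

The Borough of Willowhaven, 1 January – 15 October 2012: 289 days → £155000 × 4% × 289/366 = £4895.6284
Clearham, 16 October – 31 December 2012: 77 days → £155000 × 3.25% × 77/366 = £1059.8019
Total = £5955.4303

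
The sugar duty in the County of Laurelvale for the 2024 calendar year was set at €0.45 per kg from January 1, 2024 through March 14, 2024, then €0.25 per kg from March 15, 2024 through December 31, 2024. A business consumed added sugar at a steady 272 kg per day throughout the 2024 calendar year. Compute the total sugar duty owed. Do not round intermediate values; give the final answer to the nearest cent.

€28,913.60

January 1 – March 14, 2024: 74 days × 272 kg/day = 20,128 kg at €0.45/kg → €9,057.60
March 15 – December 31, 2024: 292 days × 272 kg/day = 79,424 kg at €0.25/kg → €19,856.00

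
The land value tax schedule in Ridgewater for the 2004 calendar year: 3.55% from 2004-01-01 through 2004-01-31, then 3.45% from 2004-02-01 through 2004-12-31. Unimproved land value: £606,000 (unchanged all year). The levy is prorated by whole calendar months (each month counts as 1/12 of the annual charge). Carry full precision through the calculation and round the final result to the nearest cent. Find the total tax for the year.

2004-01-01 to 2004-01-31: 1 month at 3.55% → £606,000 × 3.55% × 1/12 = £1,792.7500
2004-02-01 to 2004-12-31: 11 months at 3.45% → £606,000 × 3.45% × 11/12 = £19,164.7500
Total = £20,957.5000

£20,957.50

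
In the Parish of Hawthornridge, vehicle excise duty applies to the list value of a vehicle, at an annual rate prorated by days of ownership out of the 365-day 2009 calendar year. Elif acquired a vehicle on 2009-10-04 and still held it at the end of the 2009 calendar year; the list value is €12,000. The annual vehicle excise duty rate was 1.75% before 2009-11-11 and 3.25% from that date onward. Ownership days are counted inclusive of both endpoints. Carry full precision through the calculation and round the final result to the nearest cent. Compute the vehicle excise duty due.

2009-10-04 to 2009-11-10: 38 days at 1.75% → €12,000 × 1.75% × 38/365 = €21.8630
2009-11-11 to 2009-12-31: 51 days at 3.25% → €12,000 × 3.25% × 51/365 = €54.4932
Total = €76.3562

€76.36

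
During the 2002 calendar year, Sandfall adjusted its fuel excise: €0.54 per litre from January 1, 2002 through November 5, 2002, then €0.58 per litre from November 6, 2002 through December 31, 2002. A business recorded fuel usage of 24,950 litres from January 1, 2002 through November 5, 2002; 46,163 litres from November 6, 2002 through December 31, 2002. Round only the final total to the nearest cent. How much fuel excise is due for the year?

January 1 – November 5, 2002: 24,950 litres at €0.54/litre → €13,473.00
November 6 – December 31, 2002: 46,163 litres at €0.58/litre → €26,774.54

€40,247.54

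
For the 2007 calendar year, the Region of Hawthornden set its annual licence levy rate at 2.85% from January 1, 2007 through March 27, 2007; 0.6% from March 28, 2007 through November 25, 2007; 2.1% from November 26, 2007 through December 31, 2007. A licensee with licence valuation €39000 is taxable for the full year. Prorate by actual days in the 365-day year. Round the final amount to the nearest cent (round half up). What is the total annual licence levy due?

€498.45

January 1 – March 27, 2007: 86 days at 2.85% → €39000 × 2.85% × 86/365 = €261.8877
March 28 – November 25, 2007: 243 days at 0.6% → €39000 × 0.6% × 243/365 = €155.7863
November 26 – December 31, 2007: 36 days at 2.1% → €39000 × 2.1% × 36/365 = €80.7781
Total = €498.4521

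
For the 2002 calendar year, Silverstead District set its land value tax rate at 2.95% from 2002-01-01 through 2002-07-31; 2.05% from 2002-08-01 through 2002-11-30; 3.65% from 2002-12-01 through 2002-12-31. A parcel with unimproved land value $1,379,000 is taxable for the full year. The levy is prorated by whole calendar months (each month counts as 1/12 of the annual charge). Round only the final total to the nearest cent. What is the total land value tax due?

$37,347.92

2002-01-01 to 2002-07-31: 7 months at 2.95% → $1,379,000 × 2.95% × 7/12 = $23,730.2917
2002-08-01 to 2002-11-30: 4 months at 2.05% → $1,379,000 × 2.05% × 4/12 = $9,423.1667
2002-12-01 to 2002-12-31: 1 month at 3.65% → $1,379,000 × 3.65% × 1/12 = $4,194.4583
Total = $37,347.9167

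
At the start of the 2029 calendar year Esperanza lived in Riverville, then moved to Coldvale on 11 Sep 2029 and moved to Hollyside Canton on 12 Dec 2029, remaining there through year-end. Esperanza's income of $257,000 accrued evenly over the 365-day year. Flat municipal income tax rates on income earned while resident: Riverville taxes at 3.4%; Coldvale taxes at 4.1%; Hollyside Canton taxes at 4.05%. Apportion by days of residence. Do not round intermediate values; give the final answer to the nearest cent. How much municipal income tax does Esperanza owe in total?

Riverville, 1 Jan – 10 Sep 2029: 253 days → $257,000 × 3.4% × 253/365 = $6,056.7507
Coldvale, 11 Sep – 11 Dec 2029: 92 days → $257,000 × 4.1% × 92/365 = $2,655.9014
Hollyside Canton, 12 Dec – 31 Dec 2029: 20 days → $257,000 × 4.05% × 20/365 = $570.3288
Total = $9,282.9808

$9,282.98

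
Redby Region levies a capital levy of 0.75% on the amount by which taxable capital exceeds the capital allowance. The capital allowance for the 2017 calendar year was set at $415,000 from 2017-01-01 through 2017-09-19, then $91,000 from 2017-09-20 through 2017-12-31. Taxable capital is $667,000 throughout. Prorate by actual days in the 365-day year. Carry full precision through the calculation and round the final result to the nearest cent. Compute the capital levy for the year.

$2,575.73

2017-01-01 to 2017-09-19: 262 days, exemption $415,000 → ($667,000 − $415,000) × 0.75% × 262/365 = $1,356.6575
2017-09-20 to 2017-12-31: 103 days, exemption $91,000 → ($667,000 − $91,000) × 0.75% × 103/365 = $1,219.0685
Total = $2,575.7260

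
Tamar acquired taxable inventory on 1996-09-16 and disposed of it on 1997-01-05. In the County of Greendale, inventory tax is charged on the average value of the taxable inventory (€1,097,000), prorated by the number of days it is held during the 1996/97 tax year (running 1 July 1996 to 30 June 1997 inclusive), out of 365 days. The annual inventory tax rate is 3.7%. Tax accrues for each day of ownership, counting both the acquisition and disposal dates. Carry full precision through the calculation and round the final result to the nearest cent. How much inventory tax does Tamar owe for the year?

Days held (1996-09-16 to 1997-01-05): 112 out of 365
Tax = €1,097,000 × 3.7% × 112/365 = €12,454.7068

€12,454.71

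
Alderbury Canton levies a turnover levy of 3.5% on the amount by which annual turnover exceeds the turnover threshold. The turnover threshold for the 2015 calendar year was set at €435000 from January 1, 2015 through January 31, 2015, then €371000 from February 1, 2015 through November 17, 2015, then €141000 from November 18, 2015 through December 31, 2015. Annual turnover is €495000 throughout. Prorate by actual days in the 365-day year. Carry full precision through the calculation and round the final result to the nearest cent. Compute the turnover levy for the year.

€5120.16

January 1 – January 31, 2015: 31 days, exemption €435000 → (€495000 − €435000) × 3.5% × 31/365 = €178.3562
February 1 – November 17, 2015: 290 days, exemption €371000 → (€495000 − €371000) × 3.5% × 290/365 = €3448.2192
November 18 – December 31, 2015: 44 days, exemption €141000 → (€495000 − €141000) × 3.5% × 44/365 = €1493.5890
Total = €5120.1644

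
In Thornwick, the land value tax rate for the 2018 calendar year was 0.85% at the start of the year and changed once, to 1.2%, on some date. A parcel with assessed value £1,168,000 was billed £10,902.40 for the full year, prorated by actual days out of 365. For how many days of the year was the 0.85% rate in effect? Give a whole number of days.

Let d = days at the first rate; then 365 − d days at the second rate.
£1,168,000 × [0.85%·d + 1.2%·(365−d)] / 365 = £10,902.40
Solving gives d = 278, so the new rate took effect on 6 Oct 2018.

278 days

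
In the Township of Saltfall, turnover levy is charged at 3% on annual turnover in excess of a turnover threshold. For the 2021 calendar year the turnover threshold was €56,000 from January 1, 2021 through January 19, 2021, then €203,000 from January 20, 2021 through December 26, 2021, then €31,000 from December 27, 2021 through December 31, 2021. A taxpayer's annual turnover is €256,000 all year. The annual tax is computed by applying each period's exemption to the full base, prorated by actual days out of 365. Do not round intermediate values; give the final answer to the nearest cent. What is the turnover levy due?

January 1 – January 19, 2021: 19 days, exemption €56,000 → (€256,000 − €56,000) × 3% × 19/365 = €312.3288
January 20 – December 26, 2021: 341 days, exemption €203,000 → (€256,000 − €203,000) × 3% × 341/365 = €1,485.4521
December 27 – December 31, 2021: 5 days, exemption €31,000 → (€256,000 − €31,000) × 3% × 5/365 = €92.4658
Total = €1,890.2466

€1,890.25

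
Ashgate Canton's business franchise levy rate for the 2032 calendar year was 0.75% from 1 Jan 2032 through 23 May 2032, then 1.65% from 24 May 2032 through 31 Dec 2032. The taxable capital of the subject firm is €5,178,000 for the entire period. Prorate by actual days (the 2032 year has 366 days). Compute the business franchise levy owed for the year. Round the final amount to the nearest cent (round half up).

1 Jan – 23 May 2032: 144 days at 0.75% → €5,178,000 × 0.75% × 144/366 = €15,279.3443
24 May – 31 Dec 2032: 222 days at 1.65% → €5,178,000 × 1.65% × 222/366 = €51,822.4426
Total = €67,101.7869

€67,101.79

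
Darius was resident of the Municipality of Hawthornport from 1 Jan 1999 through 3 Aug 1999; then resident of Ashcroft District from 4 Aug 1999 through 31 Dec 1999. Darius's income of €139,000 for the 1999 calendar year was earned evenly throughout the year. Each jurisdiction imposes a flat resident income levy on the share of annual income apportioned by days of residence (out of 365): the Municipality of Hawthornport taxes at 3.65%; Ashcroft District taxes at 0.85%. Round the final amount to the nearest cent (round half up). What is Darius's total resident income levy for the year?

€3,474.05

The Municipality of Hawthornport, 1 Jan – 3 Aug 1999: 215 days → €139,000 × 3.65% × 215/365 = €2,988.5000
Ashcroft District, 4 Aug – 31 Dec 1999: 150 days → €139,000 × 0.85% × 150/365 = €485.5479
Total = €3,474.0479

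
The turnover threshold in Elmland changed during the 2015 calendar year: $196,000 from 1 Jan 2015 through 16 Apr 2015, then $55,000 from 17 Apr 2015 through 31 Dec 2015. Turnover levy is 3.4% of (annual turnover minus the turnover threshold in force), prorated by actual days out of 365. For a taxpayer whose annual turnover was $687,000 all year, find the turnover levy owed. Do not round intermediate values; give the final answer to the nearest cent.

1 Jan – 16 Apr 2015: 106 days, exemption $196,000 → ($687,000 − $196,000) × 3.4% × 106/365 = $4,848.1205
17 Apr – 31 Dec 2015: 259 days, exemption $55,000 → ($687,000 − $55,000) × 3.4% × 259/365 = $15,247.6493
Total = $20,095.7699

$20,095.77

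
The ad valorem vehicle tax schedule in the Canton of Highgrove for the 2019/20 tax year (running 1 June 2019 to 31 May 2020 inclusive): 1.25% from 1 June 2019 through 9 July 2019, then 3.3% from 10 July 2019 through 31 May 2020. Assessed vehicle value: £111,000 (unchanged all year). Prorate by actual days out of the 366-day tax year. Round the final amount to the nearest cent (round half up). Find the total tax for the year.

1 June – 9 July 2019: 39 days at 1.25% → £111,000 × 1.25% × 39/366 = £147.8484
10 July 2019 – 31 May 2020: 327 days at 3.3% → £111,000 × 3.3% × 327/366 = £3,272.6803
Total = £3,420.5287

£3,420.53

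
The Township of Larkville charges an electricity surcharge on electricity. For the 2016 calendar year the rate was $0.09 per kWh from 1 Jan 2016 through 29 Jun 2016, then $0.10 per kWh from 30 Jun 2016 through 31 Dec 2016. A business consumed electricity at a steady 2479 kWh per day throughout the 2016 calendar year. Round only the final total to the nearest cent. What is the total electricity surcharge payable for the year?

1 Jan – 29 Jun 2016: 181 days × 2479 kWh/day = 448,699 kWh at $0.09/kWh → $40,382.91
30 Jun – 31 Dec 2016: 185 days × 2479 kWh/day = 458,615 kWh at $0.10/kWh → $45,861.50

$86,244.41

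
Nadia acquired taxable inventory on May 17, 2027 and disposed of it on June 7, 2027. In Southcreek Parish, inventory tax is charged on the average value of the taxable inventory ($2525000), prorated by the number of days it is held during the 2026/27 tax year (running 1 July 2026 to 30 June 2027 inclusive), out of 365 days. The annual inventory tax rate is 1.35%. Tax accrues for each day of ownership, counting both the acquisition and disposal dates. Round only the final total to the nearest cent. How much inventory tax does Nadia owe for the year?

Days held (May 17 – June 7, 2027): 22 out of 365
Tax = $2525000 × 1.35% × 22/365 = $2054.5890

$2054.59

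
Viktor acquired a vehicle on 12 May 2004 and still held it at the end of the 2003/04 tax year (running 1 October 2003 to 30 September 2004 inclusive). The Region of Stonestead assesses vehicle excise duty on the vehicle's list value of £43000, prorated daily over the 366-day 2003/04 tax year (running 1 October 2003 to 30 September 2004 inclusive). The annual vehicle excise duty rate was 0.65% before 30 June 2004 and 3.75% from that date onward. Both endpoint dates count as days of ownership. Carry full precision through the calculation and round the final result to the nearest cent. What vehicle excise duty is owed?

£447.15

12 May – 29 June 2004: 49 days at 0.65% → £43000 × 0.65% × 49/366 = £37.4194
30 June – 30 September 2004: 93 days at 3.75% → £43000 × 3.75% × 93/366 = £409.7336
Total = £447.1530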